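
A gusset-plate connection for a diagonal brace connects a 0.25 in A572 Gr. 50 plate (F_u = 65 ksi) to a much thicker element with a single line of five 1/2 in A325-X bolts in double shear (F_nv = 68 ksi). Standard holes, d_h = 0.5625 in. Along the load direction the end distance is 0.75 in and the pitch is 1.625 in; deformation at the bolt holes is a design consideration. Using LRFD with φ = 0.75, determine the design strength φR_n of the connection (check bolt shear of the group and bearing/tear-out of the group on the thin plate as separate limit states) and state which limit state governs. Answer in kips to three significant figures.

Bolt shear: A_b = π·0.5²/4 = 0.1963 in²; R_n = 68 × 0.1963 × 5 × 2 = 133.5 kips → 0.75 × 133.5 = 100 kips.
Bearing (1.2 l_c t F_u ≤ 2.4 d t F_u): upper limit = 2.4·0.5·0.25·65 = 19.5 kips.
  Edge l_c = 0.75 − 0.5625/2 = 0.4688 → r_n = 9.141 kips; interior l_c = 1.625 − 0.5625 = 1.062 → r_n = 19.5 kips.
  R_n,bearing = 1·9.141 + 4·19.5 = 87.14 kips → 0.75 × 87.14 = 65.4 kips.
Bearing governs: 65.4 kips.

65.4 kips (bearing governs)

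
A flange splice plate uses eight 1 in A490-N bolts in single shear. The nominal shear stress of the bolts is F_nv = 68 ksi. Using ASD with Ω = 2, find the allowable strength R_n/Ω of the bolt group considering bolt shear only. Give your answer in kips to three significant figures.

214 kips

A_b = π × 1² / 4 = 0.7854 in².
R_n = F_nv · A_b · n · n_s = 68 × 0.7854 × 8 × 1 = 427.3 kips.
Allowable strength R_n/Ω = 427.3 / 2 = 214 kips.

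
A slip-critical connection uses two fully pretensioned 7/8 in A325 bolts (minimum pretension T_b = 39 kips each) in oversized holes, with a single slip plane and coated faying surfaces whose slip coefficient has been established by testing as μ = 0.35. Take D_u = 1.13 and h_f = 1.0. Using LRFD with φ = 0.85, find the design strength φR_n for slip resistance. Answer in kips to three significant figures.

R_n = μ · D_u · h_f · T_b · n_s · n_b = 0.35 × 1.13 × 1.0 × 39 × 1 × 2 = 30.85 kips.
Design strength φR_n = 0.85 × 30.85 = 26.2 kips.

26.2 kips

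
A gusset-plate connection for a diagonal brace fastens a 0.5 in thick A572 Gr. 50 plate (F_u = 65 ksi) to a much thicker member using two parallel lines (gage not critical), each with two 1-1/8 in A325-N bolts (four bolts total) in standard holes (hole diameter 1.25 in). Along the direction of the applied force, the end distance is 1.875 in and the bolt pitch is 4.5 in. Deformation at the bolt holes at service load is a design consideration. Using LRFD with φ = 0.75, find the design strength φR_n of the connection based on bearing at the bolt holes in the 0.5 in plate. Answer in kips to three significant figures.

Per bolt r_n = 1.2 l_c t F_u ≤ 2.4 d t F_u; upper limit = 2.4 × 1.125 × 0.5 × 65 = 87.75 kips.
Edge bolt: l_c = 1.875 − 1.25/2 = 1.25 in → 1.2 × 1.25 × 0.5 × 65 = 48.75 → r_n = 48.75 kips.
Interior bolts: l_c = 4.5 − 1.25 = 3.25 in → 1.2 × 3.25 × 0.5 × 65 = 126.8 → r_n = 87.75 kips.
R_n = 2 × 48.75 + 2 × 87.75 = 273 kips.
Design strength φR_n = 0.75 × 273 = 205 kips.

205 kips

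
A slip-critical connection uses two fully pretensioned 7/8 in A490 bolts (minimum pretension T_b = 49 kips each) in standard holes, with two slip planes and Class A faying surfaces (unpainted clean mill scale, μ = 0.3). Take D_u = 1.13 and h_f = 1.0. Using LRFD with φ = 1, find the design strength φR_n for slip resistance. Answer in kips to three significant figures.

66.4 kips

R_n = μ · D_u · h_f · T_b · n_s · n_b = 0.3 × 1.13 × 1.0 × 49 × 2 × 2 = 66.44 kips.
Design strength φR_n = 1 × 66.44 = 66.4 kips.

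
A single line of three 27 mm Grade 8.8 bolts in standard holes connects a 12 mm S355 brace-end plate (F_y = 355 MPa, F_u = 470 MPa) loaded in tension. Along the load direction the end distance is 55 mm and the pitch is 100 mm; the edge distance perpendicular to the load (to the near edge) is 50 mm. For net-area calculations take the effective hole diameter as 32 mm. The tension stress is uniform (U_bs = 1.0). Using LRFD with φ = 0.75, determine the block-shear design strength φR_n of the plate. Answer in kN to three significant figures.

Shear plane L_v = 55 + 2·100 = 255 mm; A_gv = 255 × 12 = 3060 mm².
A_nv = (255 − 2.5·32) × 12 = 2100 mm².
A_nt = (50 − 0.5·32) × 12 = 408 mm².
0.6 F_u A_nv = 592.2 kN; 0.6 F_y A_gv = 651.8 kN → shear rupture governs the shear term.
R_n = 592.2 + 1.0 × 470 × 408 / 1000 = 784 kN.
Design strength φR_n = 0.75 × 784 = 588 kN.

588 kN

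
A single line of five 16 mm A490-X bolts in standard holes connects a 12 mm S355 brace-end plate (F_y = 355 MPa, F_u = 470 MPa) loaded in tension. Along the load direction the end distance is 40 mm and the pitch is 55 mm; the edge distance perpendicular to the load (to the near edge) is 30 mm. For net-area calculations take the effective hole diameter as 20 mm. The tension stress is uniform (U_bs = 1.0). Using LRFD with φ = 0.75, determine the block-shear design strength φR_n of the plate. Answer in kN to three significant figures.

516 kN

Shear plane L_v = 40 + 4·55 = 260 mm; A_gv = 260 × 12 = 3120 mm².
A_nv = (260 − 4.5·20) × 12 = 2040 mm².
A_nt = (30 − 0.5·20) × 12 = 240 mm².
0.6 F_u A_nv = 575.3 kN; 0.6 F_y A_gv = 664.6 kN → shear rupture governs the shear term.
R_n = 575.3 + 1.0 × 470 × 240 / 1000 = 688.1 kN.
Design strength φR_n = 0.75 × 688.1 = 516 kN.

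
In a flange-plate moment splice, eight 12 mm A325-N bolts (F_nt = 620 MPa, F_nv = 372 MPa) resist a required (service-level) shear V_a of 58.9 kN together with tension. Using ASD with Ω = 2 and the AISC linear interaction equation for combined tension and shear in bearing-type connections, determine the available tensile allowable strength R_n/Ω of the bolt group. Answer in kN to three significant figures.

266 kN

A_b = π·12²/4 = 113.1 mm²; f_rv = 58.9 × 1000 / (8 × 113.1) = 65.1 MPa.
F'_nt = 1.3 F_nt − (Ω F_nt / F_nv) f_rv = 1.3·620 − (2·620/372)·65.1 = 589 MPa, capped at F_nt → F'_nt = 589 MPa.
R_n = F'_nt · A_b · n = 589 × 113.1 × 8 / 1000 = 532.9 kN.
Allowable strength R_n/Ω = 532.9 / 2 = 266 kN.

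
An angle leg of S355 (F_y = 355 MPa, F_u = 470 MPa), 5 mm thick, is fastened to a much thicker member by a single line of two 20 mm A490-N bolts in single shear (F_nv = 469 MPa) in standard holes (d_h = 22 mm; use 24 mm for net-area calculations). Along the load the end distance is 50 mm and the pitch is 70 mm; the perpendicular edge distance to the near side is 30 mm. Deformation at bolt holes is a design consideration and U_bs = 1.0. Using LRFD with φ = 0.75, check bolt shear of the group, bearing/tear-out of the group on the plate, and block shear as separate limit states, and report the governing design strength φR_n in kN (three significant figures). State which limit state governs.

121 kN (block shear governs)

Bolt shear: A_b = π·20²/4 = 314.2 mm²; R_n = 469 × 314.2 × 2 × 1 / 1000 = 294.7 kN → 0.75 × 294.7 = 221 kN.
Bearing: edge l_c = 39, r_n = 110 kN; interior l_c = 48, r_n = 112.8 kN; R_n = 110 + 1·112.8 = 222.8 kN → 167 kN.
Block shear: A_gv = 600, A_nv = 420, A_nt = 90 mm²; R_n = min(0.6F_uA_nv, 0.6F_yA_gv) + U_bs·F_u·A_nt = 160.7 kN → 121 kN.
Block shear governs: 121 kN.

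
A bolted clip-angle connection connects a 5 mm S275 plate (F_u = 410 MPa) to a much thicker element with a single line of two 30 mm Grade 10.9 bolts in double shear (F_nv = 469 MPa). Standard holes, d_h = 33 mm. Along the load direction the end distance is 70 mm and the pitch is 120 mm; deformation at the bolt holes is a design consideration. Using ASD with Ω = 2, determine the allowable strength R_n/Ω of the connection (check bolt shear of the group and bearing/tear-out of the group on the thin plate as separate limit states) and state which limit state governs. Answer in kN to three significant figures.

140 kN (bearing governs)

Bolt shear: A_b = π·30²/4 = 706.9 mm²; R_n = 469 × 706.9 × 2 × 2 / 1000 = 1326 kN → 1326 / 2 = 663 kN.
Bearing (1.2 l_c t F_u ≤ 2.4 d t F_u): upper limit = 2.4·30·5·410 / 1000 = 147.6 kN.
  Edge l_c = 70 − 33/2 = 53.5 → r_n = 131.6 kN; interior l_c = 120 − 33 = 87 → r_n = 147.6 kN.
  R_n,bearing = 1·131.6 + 1·147.6 = 279.2 kN → 279.2 / 2 = 140 kN.
Bearing governs: 140 kN.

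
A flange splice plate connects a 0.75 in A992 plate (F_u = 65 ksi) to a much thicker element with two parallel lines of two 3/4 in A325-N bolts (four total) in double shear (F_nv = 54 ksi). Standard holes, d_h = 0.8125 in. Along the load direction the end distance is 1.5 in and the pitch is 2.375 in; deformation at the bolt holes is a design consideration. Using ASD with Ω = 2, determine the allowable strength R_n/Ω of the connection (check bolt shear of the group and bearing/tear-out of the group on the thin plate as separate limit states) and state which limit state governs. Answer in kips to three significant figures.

95.4 kips (bolt shear governs)

Bolt shear: A_b = π·0.75²/4 = 0.4418 in²; R_n = 54 × 0.4418 × 4 × 2 = 190.9 kips → 190.9 / 2 = 95.4 kips.
Bearing (1.2 l_c t F_u ≤ 2.4 d t F_u): upper limit = 2.4·0.75·0.75·65 = 87.75 kips.
  Edge l_c = 1.5 − 0.8125/2 = 1.094 → r_n = 63.98 kips; interior l_c = 2.375 − 0.8125 = 1.562 → r_n = 87.75 kips.
  R_n,bearing = 2·63.98 + 2·87.75 = 303.5 kips → 303.5 / 2 = 152 kips.
Bolt shear governs: 95.4 kips.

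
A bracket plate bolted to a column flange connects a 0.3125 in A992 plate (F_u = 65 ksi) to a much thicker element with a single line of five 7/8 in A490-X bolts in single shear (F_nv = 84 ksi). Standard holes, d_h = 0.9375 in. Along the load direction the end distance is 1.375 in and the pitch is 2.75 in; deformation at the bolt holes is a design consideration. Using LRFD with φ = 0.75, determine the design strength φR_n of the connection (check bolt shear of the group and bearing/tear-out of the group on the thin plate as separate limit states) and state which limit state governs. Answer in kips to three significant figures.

145 kips (bearing governs)

Bolt shear: A_b = π·0.875²/4 = 0.6013 in²; R_n = 84 × 0.6013 × 5 × 1 = 252.6 kips → 0.75 × 252.6 = 189 kips.
Bearing (1.2 l_c t F_u ≤ 2.4 d t F_u): upper limit = 2.4·0.875·0.3125·65 = 42.66 kips.
  Edge l_c = 1.375 − 0.9375/2 = 0.9062 → r_n = 22.09 kips; interior l_c = 2.75 − 0.9375 = 1.812 → r_n = 42.66 kips.
  R_n,bearing = 1·22.09 + 4·42.66 = 192.7 kips → 0.75 × 192.7 = 145 kips.
Bearing governs: 145 kips.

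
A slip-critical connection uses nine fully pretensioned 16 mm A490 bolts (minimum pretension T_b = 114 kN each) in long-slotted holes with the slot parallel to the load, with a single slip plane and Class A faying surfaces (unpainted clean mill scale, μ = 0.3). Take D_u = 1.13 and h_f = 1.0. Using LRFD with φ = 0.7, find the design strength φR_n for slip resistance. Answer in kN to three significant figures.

243 kN

R_n = μ · D_u · h_f · T_b · n_s · n_b = 0.3 × 1.13 × 1.0 × 114 × 1 × 9 = 347.8 kN.
Design strength φR_n = 0.7 × 347.8 = 243 kN.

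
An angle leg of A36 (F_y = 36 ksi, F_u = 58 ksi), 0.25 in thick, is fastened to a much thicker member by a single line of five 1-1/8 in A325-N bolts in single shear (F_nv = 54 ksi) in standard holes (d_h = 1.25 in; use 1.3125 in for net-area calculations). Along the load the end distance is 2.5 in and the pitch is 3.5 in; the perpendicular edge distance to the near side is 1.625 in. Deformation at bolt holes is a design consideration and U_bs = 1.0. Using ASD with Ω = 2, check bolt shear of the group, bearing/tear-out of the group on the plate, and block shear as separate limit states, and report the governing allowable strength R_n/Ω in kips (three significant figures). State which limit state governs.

51.6 kips (block shear governs)

Bolt shear: A_b = π·1.125²/4 = 0.994 in²; R_n = 54 × 0.994 × 5 × 1 = 268.4 kips → 268.4 / 2 = 134 kips.
Bearing: edge l_c = 1.875, r_n = 32.62 kips; interior l_c = 2.25, r_n = 39.15 kips; R_n = 32.62 + 4·39.15 = 189.2 kips → 94.6 kips.
Block shear: A_gv = 4.125, A_nv = 2.648, A_nt = 0.2422 in²; R_n = min(0.6F_uA_nv, 0.6F_yA_gv) + U_bs·F_u·A_nt = 103.1 kips → 51.6 kips.
Block shear governs: 51.6 kips.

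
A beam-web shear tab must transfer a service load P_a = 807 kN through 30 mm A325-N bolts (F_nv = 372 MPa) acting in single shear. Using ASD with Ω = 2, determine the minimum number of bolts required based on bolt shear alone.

A_b = π·30²/4 = 706.9 mm².
Per-bolt allowable strength R_n/Ω = 372 × 706.9 × 1 / 1000 / 2 = 131.5 kN.
n ≥ 807 / 131.5 = 6.138 → use 7 bolts.

7 bolts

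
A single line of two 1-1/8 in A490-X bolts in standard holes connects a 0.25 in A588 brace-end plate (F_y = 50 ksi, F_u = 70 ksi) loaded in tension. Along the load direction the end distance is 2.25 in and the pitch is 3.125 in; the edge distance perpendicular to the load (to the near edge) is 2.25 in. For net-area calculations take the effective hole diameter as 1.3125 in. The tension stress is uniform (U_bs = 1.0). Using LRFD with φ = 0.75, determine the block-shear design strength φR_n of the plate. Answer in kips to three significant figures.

47.7 kips

Shear plane L_v = 2.25 + 1·3.125 = 5.375 in; A_gv = 5.375 × 0.25 = 1.344 in².
A_nv = (5.375 − 1.5·1.3125) × 0.25 = 0.8516 in².
A_nt = (2.25 − 0.5·1.3125) × 0.25 = 0.3984 in².
0.6 F_u A_nv = 35.77 kips; 0.6 F_y A_gv = 40.31 kips → shear rupture governs the shear term.
R_n = 35.77 + 1.0 × 70 × 0.3984 = 63.66 kips.
Design strength φR_n = 0.75 × 63.66 = 47.7 kips.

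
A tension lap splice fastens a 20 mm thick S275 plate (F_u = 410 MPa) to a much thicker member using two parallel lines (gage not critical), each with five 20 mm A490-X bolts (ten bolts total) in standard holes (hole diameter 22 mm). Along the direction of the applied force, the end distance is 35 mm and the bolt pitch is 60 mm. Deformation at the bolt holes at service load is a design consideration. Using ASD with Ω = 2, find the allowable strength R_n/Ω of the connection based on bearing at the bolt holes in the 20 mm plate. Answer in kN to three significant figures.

Per bolt r_n = 1.2 l_c t F_u ≤ 2.4 d t F_u; upper limit = 2.4 × 20 × 20 × 410 / 1000 = 393.6 kN.
Edge bolt: l_c = 35 − 22/2 = 24 mm → 1.2 × 24 × 20 × 410 / 1000 = 236.2 → r_n = 236.2 kN.
Interior bolts: l_c = 60 − 22 = 38 mm → 1.2 × 38 × 20 × 410 / 1000 = 373.9 → r_n = 373.9 kN.
R_n = 2 × 236.2 + 8 × 373.9 = 3464 kN.
Allowable strength R_n/Ω = 3464 / 2 = 1730 kN.

1730 kN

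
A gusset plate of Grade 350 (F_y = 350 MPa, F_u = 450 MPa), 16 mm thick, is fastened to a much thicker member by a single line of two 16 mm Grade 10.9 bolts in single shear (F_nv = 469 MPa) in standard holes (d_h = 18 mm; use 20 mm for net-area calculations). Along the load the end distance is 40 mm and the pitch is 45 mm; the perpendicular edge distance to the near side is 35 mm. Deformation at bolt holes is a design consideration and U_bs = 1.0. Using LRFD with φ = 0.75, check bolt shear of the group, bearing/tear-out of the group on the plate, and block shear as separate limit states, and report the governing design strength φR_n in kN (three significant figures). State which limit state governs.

Bolt shear: A_b = π·16²/4 = 201.1 mm²; R_n = 469 × 201.1 × 2 × 1 / 1000 = 188.6 kN → 0.75 × 188.6 = 141 kN.
Bearing: edge l_c = 31, r_n = 267.8 kN; interior l_c = 27, r_n = 233.3 kN; R_n = 267.8 + 1·233.3 = 501.1 kN → 376 kN.
Block shear: A_gv = 1360, A_nv = 880, A_nt = 400 mm²; R_n = min(0.6F_uA_nv, 0.6F_yA_gv) + U_bs·F_u·A_nt = 417.6 kN → 313 kN.
Bolt shear governs: 141 kN.

141 kN (bolt shear governs)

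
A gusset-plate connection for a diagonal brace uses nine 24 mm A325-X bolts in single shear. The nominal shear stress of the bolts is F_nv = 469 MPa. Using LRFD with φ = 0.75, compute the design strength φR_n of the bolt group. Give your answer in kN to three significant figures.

1430 kN

A_b = π × 24² / 4 = 452.4 mm².
R_n = F_nv · A_b · n · n_s = 469 × 452.4 × 9 × 1 / 1000 = 1910 kN.
Design strength φR_n = 0.75 × 1910 = 1430 kN.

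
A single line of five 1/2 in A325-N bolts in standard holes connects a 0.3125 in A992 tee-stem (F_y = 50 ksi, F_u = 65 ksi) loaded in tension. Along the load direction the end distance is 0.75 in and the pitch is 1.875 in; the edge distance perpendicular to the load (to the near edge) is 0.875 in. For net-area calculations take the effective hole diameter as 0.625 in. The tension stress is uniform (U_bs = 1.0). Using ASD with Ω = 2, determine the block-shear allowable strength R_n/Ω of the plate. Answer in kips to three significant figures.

38.8 kips

Shear plane L_v = 0.75 + 4·1.875 = 8.25 in; A_gv = 8.25 × 0.3125 = 2.578 in².
A_nv = (8.25 − 4.5·0.625) × 0.3125 = 1.699 in².
A_nt = (0.875 − 0.5·0.625) × 0.3125 = 0.1758 in².
0.6 F_u A_nv = 66.27 kips; 0.6 F_y A_gv = 77.34 kips → shear rupture governs the shear term.
R_n = 66.27 + 1.0 × 65 × 0.1758 = 77.7 kips.
Allowable strength R_n/Ω = 77.7 / 2 = 38.8 kips.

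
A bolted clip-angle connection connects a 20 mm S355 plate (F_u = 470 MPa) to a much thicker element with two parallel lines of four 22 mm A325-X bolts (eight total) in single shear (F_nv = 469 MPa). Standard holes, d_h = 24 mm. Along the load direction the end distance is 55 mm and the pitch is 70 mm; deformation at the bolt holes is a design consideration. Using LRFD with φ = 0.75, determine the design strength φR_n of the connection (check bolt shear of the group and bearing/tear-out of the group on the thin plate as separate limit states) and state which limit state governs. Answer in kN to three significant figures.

1070 kN (bolt shear governs)

Bolt shear: A_b = π·22²/4 = 380.1 mm²; R_n = 469 × 380.1 × 8 × 1 / 1000 = 1426 kN → 0.75 × 1426 = 1070 kN.
Bearing (1.2 l_c t F_u ≤ 2.4 d t F_u): upper limit = 2.4·22·20·470 / 1000 = 496.3 kN.
  Edge l_c = 55 − 24/2 = 43 → r_n = 485 kN; interior l_c = 70 − 24 = 46 → r_n = 496.3 kN.
  R_n,bearing = 2·485 + 6·496.3 = 3948 kN → 0.75 × 3948 = 2960 kN.
Bolt shear governs: 1070 kN.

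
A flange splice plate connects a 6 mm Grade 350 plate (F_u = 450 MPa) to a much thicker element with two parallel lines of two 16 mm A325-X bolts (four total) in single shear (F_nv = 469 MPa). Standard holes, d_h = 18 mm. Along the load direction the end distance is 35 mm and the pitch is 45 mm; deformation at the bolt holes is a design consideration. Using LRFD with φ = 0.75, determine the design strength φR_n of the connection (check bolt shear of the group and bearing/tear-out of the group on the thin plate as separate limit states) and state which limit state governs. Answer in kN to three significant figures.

258 kN (bearing governs)

Bolt shear: A_b = π·16²/4 = 201.1 mm²; R_n = 469 × 201.1 × 4 × 1 / 1000 = 377.2 kN → 0.75 × 377.2 = 283 kN.
Bearing (1.2 l_c t F_u ≤ 2.4 d t F_u): upper limit = 2.4·16·6·450 / 1000 = 103.7 kN.
  Edge l_c = 35 − 18/2 = 26 → r_n = 84.24 kN; interior l_c = 45 − 18 = 27 → r_n = 87.48 kN.
  R_n,bearing = 2·84.24 + 2·87.48 = 343.4 kN → 0.75 × 343.4 = 258 kN.
Bearing governs: 258 kN.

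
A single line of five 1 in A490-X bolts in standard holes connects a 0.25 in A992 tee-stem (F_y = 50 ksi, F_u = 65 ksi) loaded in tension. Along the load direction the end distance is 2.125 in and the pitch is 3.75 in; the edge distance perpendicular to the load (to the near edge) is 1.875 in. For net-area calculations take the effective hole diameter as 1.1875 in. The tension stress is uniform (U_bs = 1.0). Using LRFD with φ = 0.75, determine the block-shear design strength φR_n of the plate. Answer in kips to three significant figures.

102 kips

Shear plane L_v = 2.125 + 4·3.75 = 17.12 in; A_gv = 17.12 × 0.25 = 4.281 in².
A_nv = (17.12 − 4.5·1.1875) × 0.25 = 2.945 in².
A_nt = (1.875 − 0.5·1.1875) × 0.25 = 0.3203 in².
0.6 F_u A_nv = 114.9 kips; 0.6 F_y A_gv = 128.4 kips → shear rupture governs the shear term.
R_n = 114.9 + 1.0 × 65 × 0.3203 = 135.7 kips.
Design strength φR_n = 0.75 × 135.7 = 102 kips.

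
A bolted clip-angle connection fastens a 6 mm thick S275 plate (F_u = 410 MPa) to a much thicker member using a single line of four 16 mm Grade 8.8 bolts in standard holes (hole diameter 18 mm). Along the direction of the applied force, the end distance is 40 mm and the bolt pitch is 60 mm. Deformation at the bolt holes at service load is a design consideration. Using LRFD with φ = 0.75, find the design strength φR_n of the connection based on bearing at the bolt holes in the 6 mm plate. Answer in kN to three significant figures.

Per bolt r_n = 1.2 l_c t F_u ≤ 2.4 d t F_u; upper limit = 2.4 × 16 × 6 × 410 / 1000 = 94.46 kN.
Edge bolt: l_c = 40 − 18/2 = 31 mm → 1.2 × 31 × 6 × 410 / 1000 = 91.51 → r_n = 91.51 kN.
Interior bolts: l_c = 60 − 18 = 42 mm → 1.2 × 42 × 6 × 410 / 1000 = 124 → r_n = 94.46 kN.
R_n = 1 × 91.51 + 3 × 94.46 = 374.9 kN.
Design strength φR_n = 0.75 × 374.9 = 281 kN.

281 kN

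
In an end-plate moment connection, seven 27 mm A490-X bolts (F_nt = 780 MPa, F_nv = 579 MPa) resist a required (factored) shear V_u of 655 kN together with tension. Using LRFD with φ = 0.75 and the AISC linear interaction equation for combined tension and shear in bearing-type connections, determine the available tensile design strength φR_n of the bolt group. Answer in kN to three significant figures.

A_b = π·27²/4 = 572.6 mm²; f_rv = 655 × 1000 / (7 × 572.6) = 163.4 MPa.
F'_nt = 1.3 F_nt − (F_nt / φF_nv) f_rv = 1.3·780 − (780/(0.75·579))·163.4 = 720.5 MPa, capped at F_nt → F'_nt = 720.5 MPa.
R_n = F'_nt · A_b · n = 720.5 × 572.6 × 7 / 1000 = 2887 kN.
Design strength φR_n = 0.75 × 2887 = 2170 kN.

2170 kN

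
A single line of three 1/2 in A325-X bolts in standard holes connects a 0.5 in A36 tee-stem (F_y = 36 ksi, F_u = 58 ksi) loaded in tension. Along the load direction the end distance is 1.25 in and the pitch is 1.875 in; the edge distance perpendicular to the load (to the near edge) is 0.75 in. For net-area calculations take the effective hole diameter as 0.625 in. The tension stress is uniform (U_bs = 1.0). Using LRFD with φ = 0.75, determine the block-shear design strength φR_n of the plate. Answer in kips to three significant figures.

50 kips

Shear plane L_v = 1.25 + 2·1.875 = 5 in; A_gv = 5 × 0.5 = 2.5 in².
A_nv = (5 − 2.5·0.625) × 0.5 = 1.719 in².
A_nt = (0.75 − 0.5·0.625) × 0.5 = 0.2188 in².
0.6 F_u A_nv = 59.81 kips; 0.6 F_y A_gv = 54 kips → shear yielding governs the shear term.
R_n = 54 + 1.0 × 58 × 0.2188 = 66.69 kips.
Design strength φR_n = 0.75 × 66.69 = 50 kips.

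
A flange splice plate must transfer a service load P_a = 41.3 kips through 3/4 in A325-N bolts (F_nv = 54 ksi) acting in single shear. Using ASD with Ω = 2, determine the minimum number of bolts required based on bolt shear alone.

A_b = π·0.75²/4 = 0.4418 in².
Per-bolt allowable strength R_n/Ω = 54 × 0.4418 × 1 / 2 = 11.93 kips.
n ≥ 41.3 / 11.93 = 3.462 → use 4 bolts.

4 bolts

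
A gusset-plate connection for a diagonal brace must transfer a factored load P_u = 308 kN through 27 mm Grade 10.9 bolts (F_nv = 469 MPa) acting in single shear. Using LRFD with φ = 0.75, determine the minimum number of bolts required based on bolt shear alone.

A_b = π·27²/4 = 572.6 mm².
Per-bolt design strength φR_n = 0.75 × 469 × 572.6 × 1 / 1000 = 201.4 kN.
n ≥ 308 / 201.4 = 1.529 → use 2 bolts.

2 bolts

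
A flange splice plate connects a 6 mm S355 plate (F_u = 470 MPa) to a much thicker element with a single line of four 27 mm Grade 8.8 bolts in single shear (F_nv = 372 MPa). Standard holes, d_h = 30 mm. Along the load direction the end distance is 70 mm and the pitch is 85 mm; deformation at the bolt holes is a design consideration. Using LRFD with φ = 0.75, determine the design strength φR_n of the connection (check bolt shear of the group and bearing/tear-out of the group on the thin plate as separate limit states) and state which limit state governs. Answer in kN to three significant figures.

Bolt shear: A_b = π·27²/4 = 572.6 mm²; R_n = 372 × 572.6 × 4 × 1 / 1000 = 852 kN → 0.75 × 852 = 639 kN.
Bearing (1.2 l_c t F_u ≤ 2.4 d t F_u): upper limit = 2.4·27·6·470 / 1000 = 182.7 kN.
  Edge l_c = 70 − 30/2 = 55 → r_n = 182.7 kN; interior l_c = 85 − 30 = 55 → r_n = 182.7 kN.
  R_n,bearing = 1·182.7 + 3·182.7 = 730.9 kN → 0.75 × 730.9 = 548 kN.
Bearing governs: 548 kN.

548 kN (bearing governs)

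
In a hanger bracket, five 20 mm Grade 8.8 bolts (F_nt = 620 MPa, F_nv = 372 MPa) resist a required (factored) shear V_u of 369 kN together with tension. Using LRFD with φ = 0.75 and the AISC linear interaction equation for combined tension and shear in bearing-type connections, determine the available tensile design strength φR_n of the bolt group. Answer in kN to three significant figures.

335 kN

A_b = π·20²/4 = 314.2 mm²; f_rv = 369 × 1000 / (5 × 314.2) = 234.9 MPa.
F'_nt = 1.3 F_nt − (F_nt / φF_nv) f_rv = 1.3·620 − (620/(0.75·372))·234.9 = 284 MPa, capped at F_nt → F'_nt = 284 MPa.
R_n = F'_nt · A_b · n = 284 × 314.2 × 5 / 1000 = 446.1 kN.
Design strength φR_n = 0.75 × 446.1 = 335 kN.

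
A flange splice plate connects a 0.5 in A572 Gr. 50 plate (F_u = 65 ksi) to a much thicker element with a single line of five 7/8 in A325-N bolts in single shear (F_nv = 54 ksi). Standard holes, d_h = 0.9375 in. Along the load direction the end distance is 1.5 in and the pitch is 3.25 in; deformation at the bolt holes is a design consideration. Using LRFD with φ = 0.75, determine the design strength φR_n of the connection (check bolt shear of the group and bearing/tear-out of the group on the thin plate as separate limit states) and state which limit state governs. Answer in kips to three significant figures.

122 kips (bolt shear governs)

Bolt shear: A_b = π·0.875²/4 = 0.6013 in²; R_n = 54 × 0.6013 × 5 × 1 = 162.4 kips → 0.75 × 162.4 = 122 kips.
Bearing (1.2 l_c t F_u ≤ 2.4 d t F_u): upper limit = 2.4·0.875·0.5·65 = 68.25 kips.
  Edge l_c = 1.5 − 0.9375/2 = 1.031 → r_n = 40.22 kips; interior l_c = 3.25 − 0.9375 = 2.312 → r_n = 68.25 kips.
  R_n,bearing = 1·40.22 + 4·68.25 = 313.2 kips → 0.75 × 313.2 = 235 kips.
Bolt shear governs: 122 kips.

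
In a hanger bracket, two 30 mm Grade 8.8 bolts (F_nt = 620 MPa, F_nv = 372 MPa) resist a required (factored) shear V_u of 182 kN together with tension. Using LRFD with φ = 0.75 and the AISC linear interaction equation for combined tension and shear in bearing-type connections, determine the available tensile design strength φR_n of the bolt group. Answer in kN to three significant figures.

A_b = π·30²/4 = 706.9 mm²; f_rv = 182 × 1000 / (2 × 706.9) = 128.7 MPa.
F'_nt = 1.3 F_nt − (F_nt / φF_nv) f_rv = 1.3·620 − (620/(0.75·372))·128.7 = 519.9 MPa, capped at F_nt → F'_nt = 519.9 MPa.
R_n = F'_nt · A_b · n = 519.9 × 706.9 × 2 / 1000 = 735 kN.
Design strength φR_n = 0.75 × 735 = 551 kN.

551 kN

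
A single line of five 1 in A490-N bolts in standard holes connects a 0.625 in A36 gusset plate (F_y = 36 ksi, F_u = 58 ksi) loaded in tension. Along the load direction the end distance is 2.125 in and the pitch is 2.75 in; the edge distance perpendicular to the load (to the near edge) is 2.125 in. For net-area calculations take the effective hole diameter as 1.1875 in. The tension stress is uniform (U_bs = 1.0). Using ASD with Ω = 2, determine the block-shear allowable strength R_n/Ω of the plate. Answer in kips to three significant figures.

112 kips

Shear plane L_v = 2.125 + 4·2.75 = 13.12 in; A_gv = 13.12 × 0.625 = 8.203 in².
A_nv = (13.12 − 4.5·1.1875) × 0.625 = 4.863 in².
A_nt = (2.125 − 0.5·1.1875) × 0.625 = 0.957 in².
0.6 F_u A_nv = 169.2 kips; 0.6 F_y A_gv = 177.2 kips → shear rupture governs the shear term.
R_n = 169.2 + 1.0 × 58 × 0.957 = 224.8 kips.
Allowable strength R_n/Ω = 224.8 / 2 = 112 kips.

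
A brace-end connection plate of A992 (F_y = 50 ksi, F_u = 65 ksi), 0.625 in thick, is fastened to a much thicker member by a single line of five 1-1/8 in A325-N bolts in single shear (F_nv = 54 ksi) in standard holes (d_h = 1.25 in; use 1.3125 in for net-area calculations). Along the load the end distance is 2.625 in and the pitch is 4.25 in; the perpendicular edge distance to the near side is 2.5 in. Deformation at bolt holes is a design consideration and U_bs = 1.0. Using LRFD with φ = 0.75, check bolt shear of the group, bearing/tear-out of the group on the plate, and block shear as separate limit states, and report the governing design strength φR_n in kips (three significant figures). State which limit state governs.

201 kips (bolt shear governs)

Bolt shear: A_b = π·1.125²/4 = 0.994 in²; R_n = 54 × 0.994 × 5 × 1 = 268.4 kips → 0.75 × 268.4 = 201 kips.
Bearing: edge l_c = 2, r_n = 97.5 kips; interior l_c = 3, r_n = 109.7 kips; R_n = 97.5 + 4·109.7 = 536.2 kips → 402 kips.
Block shear: A_gv = 12.27, A_nv = 8.574, A_nt = 1.152 in²; R_n = min(0.6F_uA_nv, 0.6F_yA_gv) + U_bs·F_u·A_nt = 409.3 kips → 307 kips.
Bolt shear governs: 201 kips.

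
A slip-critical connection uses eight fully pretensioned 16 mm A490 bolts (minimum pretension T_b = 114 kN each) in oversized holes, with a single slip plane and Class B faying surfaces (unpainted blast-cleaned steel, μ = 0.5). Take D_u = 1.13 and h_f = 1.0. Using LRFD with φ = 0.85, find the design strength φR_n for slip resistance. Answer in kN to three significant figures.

R_n = μ · D_u · h_f · T_b · n_s · n_b = 0.5 × 1.13 × 1.0 × 114 × 1 × 8 = 515.3 kN.
Design strength φR_n = 0.85 × 515.3 = 438 kN.

438 kN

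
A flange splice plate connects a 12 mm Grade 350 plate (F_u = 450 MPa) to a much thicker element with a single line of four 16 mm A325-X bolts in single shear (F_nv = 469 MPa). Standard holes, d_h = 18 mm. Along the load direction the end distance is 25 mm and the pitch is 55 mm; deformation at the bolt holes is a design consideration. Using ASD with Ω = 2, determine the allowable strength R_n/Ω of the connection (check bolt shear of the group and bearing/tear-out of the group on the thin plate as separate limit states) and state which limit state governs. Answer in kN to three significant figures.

Bolt shear: A_b = π·16²/4 = 201.1 mm²; R_n = 469 × 201.1 × 4 × 1 / 1000 = 377.2 kN → 377.2 / 2 = 189 kN.
Bearing (1.2 l_c t F_u ≤ 2.4 d t F_u): upper limit = 2.4·16·12·450 / 1000 = 207.4 kN.
  Edge l_c = 25 − 18/2 = 16 → r_n = 103.7 kN; interior l_c = 55 − 18 = 37 → r_n = 207.4 kN.
  R_n,bearing = 1·103.7 + 3·207.4 = 725.8 kN → 725.8 / 2 = 363 kN.
Bolt shear governs: 189 kN.

189 kN (bolt shear governs)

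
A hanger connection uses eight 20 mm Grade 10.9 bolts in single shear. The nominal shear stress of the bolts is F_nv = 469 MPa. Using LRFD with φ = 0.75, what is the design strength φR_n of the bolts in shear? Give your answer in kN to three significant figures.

A_b = π × 20² / 4 = 314.2 mm².
R_n = F_nv · A_b · n · n_s = 469 × 314.2 × 8 × 1 / 1000 = 1179 kN.
Design strength φR_n = 0.75 × 1179 = 884 kN.

884 kN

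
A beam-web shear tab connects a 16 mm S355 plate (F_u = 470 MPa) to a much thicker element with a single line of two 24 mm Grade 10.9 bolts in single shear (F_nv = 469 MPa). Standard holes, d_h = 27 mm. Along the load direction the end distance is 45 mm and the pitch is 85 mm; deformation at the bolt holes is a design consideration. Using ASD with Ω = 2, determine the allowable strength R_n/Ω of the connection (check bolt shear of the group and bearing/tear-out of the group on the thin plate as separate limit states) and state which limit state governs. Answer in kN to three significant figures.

212 kN (bolt shear governs)

Bolt shear: A_b = π·24²/4 = 452.4 mm²; R_n = 469 × 452.4 × 2 × 1 / 1000 = 424.3 kN → 424.3 / 2 = 212 kN.
Bearing (1.2 l_c t F_u ≤ 2.4 d t F_u): upper limit = 2.4·24·16·470 / 1000 = 433.2 kN.
  Edge l_c = 45 − 27/2 = 31.5 → r_n = 284.3 kN; interior l_c = 85 − 27 = 58 → r_n = 433.2 kN.
  R_n,bearing = 1·284.3 + 1·433.2 = 717.4 kN → 717.4 / 2 = 359 kN.
Bolt shear governs: 212 kN.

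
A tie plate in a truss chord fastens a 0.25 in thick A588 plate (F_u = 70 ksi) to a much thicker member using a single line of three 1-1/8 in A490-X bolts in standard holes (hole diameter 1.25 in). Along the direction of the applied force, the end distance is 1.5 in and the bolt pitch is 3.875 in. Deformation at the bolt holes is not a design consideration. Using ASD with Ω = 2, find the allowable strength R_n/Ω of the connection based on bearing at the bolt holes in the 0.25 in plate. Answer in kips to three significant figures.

70.5 kips

Per bolt r_n = 1.5 l_c t F_u ≤ 3.0 d t F_u; upper limit = 3.0 × 1.125 × 0.25 × 70 = 59.06 kips.
Edge bolt: l_c = 1.5 − 1.25/2 = 0.875 in → 1.5 × 0.875 × 0.25 × 70 = 22.97 → r_n = 22.97 kips.
Interior bolts: l_c = 3.875 − 1.25 = 2.625 in → 1.5 × 2.625 × 0.25 × 70 = 68.91 → r_n = 59.06 kips.
R_n = 1 × 22.97 + 2 × 59.06 = 141.1 kips.
Allowable strength R_n/Ω = 141.1 / 2 = 70.5 kips.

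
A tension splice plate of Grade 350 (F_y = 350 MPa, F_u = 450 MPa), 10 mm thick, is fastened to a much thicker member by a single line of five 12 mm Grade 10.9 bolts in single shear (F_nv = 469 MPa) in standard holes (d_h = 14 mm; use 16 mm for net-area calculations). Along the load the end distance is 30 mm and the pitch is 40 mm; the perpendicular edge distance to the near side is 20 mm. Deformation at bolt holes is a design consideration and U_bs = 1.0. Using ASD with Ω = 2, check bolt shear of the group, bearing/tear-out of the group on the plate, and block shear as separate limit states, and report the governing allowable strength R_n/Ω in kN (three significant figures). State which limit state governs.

Bolt shear: A_b = π·12²/4 = 113.1 mm²; R_n = 469 × 113.1 × 5 × 1 / 1000 = 265.2 kN → 265.2 / 2 = 133 kN.
Bearing: edge l_c = 23, r_n = 124.2 kN; interior l_c = 26, r_n = 129.6 kN; R_n = 124.2 + 4·129.6 = 642.6 kN → 321 kN.
Block shear: A_gv = 1900, A_nv = 1180, A_nt = 120 mm²; R_n = min(0.6F_uA_nv, 0.6F_yA_gv) + U_bs·F_u·A_nt = 372.6 kN → 186 kN.
Bolt shear governs: 133 kN.

133 kN (bolt shear governs)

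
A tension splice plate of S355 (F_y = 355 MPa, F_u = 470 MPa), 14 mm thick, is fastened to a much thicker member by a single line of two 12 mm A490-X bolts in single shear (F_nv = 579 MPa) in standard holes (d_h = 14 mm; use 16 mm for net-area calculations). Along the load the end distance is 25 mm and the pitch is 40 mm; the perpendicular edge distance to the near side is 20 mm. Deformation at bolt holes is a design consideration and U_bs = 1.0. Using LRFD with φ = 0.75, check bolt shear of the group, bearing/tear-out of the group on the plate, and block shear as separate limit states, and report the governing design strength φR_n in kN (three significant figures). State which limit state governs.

Bolt shear: A_b = π·12²/4 = 113.1 mm²; R_n = 579 × 113.1 × 2 × 1 / 1000 = 131 kN → 0.75 × 131 = 98.2 kN.
Bearing: edge l_c = 18, r_n = 142.1 kN; interior l_c = 26, r_n = 189.5 kN; R_n = 142.1 + 1·189.5 = 331.6 kN → 249 kN.
Block shear: A_gv = 910, A_nv = 574, A_nt = 168 mm²; R_n = min(0.6F_uA_nv, 0.6F_yA_gv) + U_bs·F_u·A_nt = 240.8 kN → 181 kN.
Bolt shear governs: 98.2 kN.

98.2 kN (bolt shear governs)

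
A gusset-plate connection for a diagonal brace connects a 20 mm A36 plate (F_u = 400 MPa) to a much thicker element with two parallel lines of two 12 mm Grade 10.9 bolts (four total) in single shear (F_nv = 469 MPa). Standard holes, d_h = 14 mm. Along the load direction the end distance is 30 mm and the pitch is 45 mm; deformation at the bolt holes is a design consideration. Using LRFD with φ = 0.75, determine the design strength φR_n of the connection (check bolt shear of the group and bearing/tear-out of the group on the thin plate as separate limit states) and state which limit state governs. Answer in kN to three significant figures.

159 kN (bolt shear governs)

Bolt shear: A_b = π·12²/4 = 113.1 mm²; R_n = 469 × 113.1 × 4 × 1 / 1000 = 212.2 kN → 0.75 × 212.2 = 159 kN.
Bearing (1.2 l_c t F_u ≤ 2.4 d t F_u): upper limit = 2.4·12·20·400 / 1000 = 230.4 kN.
  Edge l_c = 30 − 14/2 = 23 → r_n = 220.8 kN; interior l_c = 45 − 14 = 31 → r_n = 230.4 kN.
  R_n,bearing = 2·220.8 + 2·230.4 = 902.4 kN → 0.75 × 902.4 = 677 kN.
Bolt shear governs: 159 kN.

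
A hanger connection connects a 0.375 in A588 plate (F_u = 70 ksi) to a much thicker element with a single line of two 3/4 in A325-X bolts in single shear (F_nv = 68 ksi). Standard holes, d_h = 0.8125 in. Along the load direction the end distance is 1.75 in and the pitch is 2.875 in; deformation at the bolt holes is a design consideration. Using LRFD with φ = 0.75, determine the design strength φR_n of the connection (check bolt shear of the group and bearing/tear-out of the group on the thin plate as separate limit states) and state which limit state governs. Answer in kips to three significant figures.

Bolt shear: A_b = π·0.75²/4 = 0.4418 in²; R_n = 68 × 0.4418 × 2 × 1 = 60.08 kips → 0.75 × 60.08 = 45.1 kips.
Bearing (1.2 l_c t F_u ≤ 2.4 d t F_u): upper limit = 2.4·0.75·0.375·70 = 47.25 kips.
  Edge l_c = 1.75 − 0.8125/2 = 1.344 → r_n = 42.33 kips; interior l_c = 2.875 − 0.8125 = 2.062 → r_n = 47.25 kips.
  R_n,bearing = 1·42.33 + 1·47.25 = 89.58 kips → 0.75 × 89.58 = 67.2 kips.
Bolt shear governs: 45.1 kips.

45.1 kips (bolt shear governs)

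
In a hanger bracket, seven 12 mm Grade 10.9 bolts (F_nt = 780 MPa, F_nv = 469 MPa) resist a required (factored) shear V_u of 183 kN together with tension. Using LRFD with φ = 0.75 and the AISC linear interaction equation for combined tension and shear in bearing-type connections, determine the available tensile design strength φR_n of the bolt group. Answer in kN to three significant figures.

298 kN

A_b = π·12²/4 = 113.1 mm²; f_rv = 183 × 1000 / (7 × 113.1) = 231.2 MPa.
F'_nt = 1.3 F_nt − (F_nt / φF_nv) f_rv = 1.3·780 − (780/(0.75·469))·231.2 = 501.4 MPa, capped at F_nt → F'_nt = 501.4 MPa.
R_n = F'_nt · A_b · n = 501.4 × 113.1 × 7 / 1000 = 397 kN.
Design strength φR_n = 0.75 × 397 = 298 kN.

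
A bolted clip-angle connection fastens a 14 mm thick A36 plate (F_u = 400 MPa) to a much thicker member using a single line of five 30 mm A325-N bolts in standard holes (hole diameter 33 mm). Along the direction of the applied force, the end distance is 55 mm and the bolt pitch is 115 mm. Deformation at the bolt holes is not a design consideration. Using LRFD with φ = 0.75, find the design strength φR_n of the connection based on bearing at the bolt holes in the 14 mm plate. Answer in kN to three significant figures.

1750 kN

Per bolt r_n = 1.5 l_c t F_u ≤ 3.0 d t F_u; upper limit = 3.0 × 30 × 14 × 400 / 1000 = 504 kN.
Edge bolt: l_c = 55 − 33/2 = 38.5 mm → 1.5 × 38.5 × 14 × 400 / 1000 = 323.4 → r_n = 323.4 kN.
Interior bolts: l_c = 115 − 33 = 82 mm → 1.5 × 82 × 14 × 400 / 1000 = 688.8 → r_n = 504 kN.
R_n = 1 × 323.4 + 4 × 504 = 2339 kN.
Design strength φR_n = 0.75 × 2339 = 1750 kN.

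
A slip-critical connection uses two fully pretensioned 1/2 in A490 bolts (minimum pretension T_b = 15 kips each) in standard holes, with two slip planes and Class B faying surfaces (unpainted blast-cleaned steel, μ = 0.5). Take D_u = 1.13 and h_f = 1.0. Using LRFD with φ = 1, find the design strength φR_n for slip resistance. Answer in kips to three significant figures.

33.9 kips

R_n = μ · D_u · h_f · T_b · n_s · n_b = 0.5 × 1.13 × 1.0 × 15 × 2 × 2 = 33.9 kips.
Design strength φR_n = 1 × 33.9 = 33.9 kips.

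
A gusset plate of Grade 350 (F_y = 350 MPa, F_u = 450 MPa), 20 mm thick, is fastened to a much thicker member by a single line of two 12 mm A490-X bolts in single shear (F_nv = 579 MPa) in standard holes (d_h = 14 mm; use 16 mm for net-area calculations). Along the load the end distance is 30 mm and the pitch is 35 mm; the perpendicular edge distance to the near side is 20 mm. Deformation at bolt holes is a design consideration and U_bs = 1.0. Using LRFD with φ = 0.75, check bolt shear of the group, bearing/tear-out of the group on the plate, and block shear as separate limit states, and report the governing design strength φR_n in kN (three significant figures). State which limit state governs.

Bolt shear: A_b = π·12²/4 = 113.1 mm²; R_n = 579 × 113.1 × 2 × 1 / 1000 = 131 kN → 0.75 × 131 = 98.2 kN.
Bearing: edge l_c = 23, r_n = 248.4 kN; interior l_c = 21, r_n = 226.8 kN; R_n = 248.4 + 1·226.8 = 475.2 kN → 356 kN.
Block shear: A_gv = 1300, A_nv = 820, A_nt = 240 mm²; R_n = min(0.6F_uA_nv, 0.6F_yA_gv) + U_bs·F_u·A_nt = 329.4 kN → 247 kN.
Bolt shear governs: 98.2 kN.

98.2 kN (bolt shear governs)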